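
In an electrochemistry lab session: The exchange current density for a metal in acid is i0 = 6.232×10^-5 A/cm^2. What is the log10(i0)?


i0 = 6.232×10^-5 A/cm^2
log10(i0) = -4.205

-4.205


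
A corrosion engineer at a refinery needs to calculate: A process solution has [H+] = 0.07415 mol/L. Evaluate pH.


pH = −log10[H+]
pH = −log10(0.07415) = 1.13

1.13


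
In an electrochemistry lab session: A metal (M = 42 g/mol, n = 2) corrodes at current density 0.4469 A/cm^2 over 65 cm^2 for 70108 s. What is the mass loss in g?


Apply Faraday's law: m = i*A*t*M / (n*F)
Total charge passed Q = i*A*t = 0.4469*65*70108 = 2036532.238 C
m = Q*M/(n*F) = 2036532.238*42/(2*96485) = 443.2521 g

443.2521 g


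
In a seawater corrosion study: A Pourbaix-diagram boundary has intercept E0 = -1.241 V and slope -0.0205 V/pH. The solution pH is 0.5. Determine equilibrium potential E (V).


Apply the Pourbaix line equation: E = E0 + slope*pH
E = -1.241 + (-0.0205)*0.5 = -1.241 + (-0.01025) = -1.25125 V
Rounded to 4 decimal places: E = -1.2513 V

-1.2513 V


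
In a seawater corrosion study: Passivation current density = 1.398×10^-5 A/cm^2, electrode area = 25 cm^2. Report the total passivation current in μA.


I = i_pass * A, then convert A → μA (×10^6)
I = 1.398×10^-5 * 25 * 10^6 = 349.5 μA

349.5 μA


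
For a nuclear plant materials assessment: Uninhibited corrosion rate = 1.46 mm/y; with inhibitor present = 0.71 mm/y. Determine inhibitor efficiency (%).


Apply the inhibitor-efficiency definition: IE = (CR_blank − CR_inh)/CR_blank × 100
IE = (1.46 − 0.71) / 1.46 × 100
IE = 0.75 / 1.46 × 100 = 51.4 %

51.4 %


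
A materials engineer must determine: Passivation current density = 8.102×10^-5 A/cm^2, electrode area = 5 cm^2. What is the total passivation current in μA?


I = i_pass * A, then convert A → μA (×10^6)
I = 8.102×10^-5 * 5 * 10^6 = 405.1 μA

405.1 μA


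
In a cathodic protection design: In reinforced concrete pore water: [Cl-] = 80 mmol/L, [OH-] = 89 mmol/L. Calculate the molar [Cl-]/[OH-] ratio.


Threshold parameter = [Cl-] / [OH-] (molar basis; both in mmol/L, so units cancel)
Ratio = 80 / 89 = 0.9

0.9


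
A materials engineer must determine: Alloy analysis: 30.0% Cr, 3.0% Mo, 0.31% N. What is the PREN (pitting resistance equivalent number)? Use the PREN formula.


Apply the PREN formula: PREN = Cr + 3.3*Mo + 16*N
PREN = 30.0 + 3.3*3.0 + 16*0.31
PREN = 30.0 + 9.9 + 4.96 = 44.86

44.86


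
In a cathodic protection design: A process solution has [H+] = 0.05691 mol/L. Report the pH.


pH = −log10[H+]
pH = −log10(0.05691) = 1.24

1.24


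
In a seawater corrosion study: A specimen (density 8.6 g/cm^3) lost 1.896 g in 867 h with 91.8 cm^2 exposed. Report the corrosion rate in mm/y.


Apply the mm/y weight-loss relation: CR = 87600 * W / (D * A * T)
Numerator: 87600 * 1.896 = 166089.6
Denominator: 8.6 * 91.8 * 867 = 684479.16
CR = 166089.6 / 684479.16 = 0.24265 mm/y

0.24265 mm/y


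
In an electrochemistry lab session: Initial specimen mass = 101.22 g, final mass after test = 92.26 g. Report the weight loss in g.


Weight loss = initial − final
WL = 101.22 − 92.26 = 8.96 g

8.96 g


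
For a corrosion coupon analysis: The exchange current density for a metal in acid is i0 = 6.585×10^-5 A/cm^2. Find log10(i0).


i0 = 6.585×10^-5 A/cm^2
log10(i0) = -4.181

-4.181


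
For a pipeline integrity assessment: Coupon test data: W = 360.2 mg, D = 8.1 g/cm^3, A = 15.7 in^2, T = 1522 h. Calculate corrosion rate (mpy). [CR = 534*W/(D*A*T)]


Apply the mpy weight-loss relation: CR = 534 * W / (D * A * T)
Numerator: 534 * 360.2 = 192346.8
Denominator: 8.1 * 15.7 * 1522 = 193552.74
CR = 192346.8 / 193552.74 = 0.994 mpy

0.994 mpy


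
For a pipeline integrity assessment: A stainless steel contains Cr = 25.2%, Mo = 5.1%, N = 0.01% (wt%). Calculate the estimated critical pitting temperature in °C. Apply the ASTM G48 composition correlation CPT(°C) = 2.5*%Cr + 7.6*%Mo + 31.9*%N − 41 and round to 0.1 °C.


Apply the ASTM G48 empirical CPT estimate: CPT(°C) = 2.5*%Cr + 7.6*%Mo + 31.9*%N − 41
2.5*25.2 = 63; 7.6*5.1 = 38.76; 31.9*0.01 = 0.319
CPT = 63 + 38.76 + 0.319 − 41 = 61.079 °C
Rounded to 0.1 °C: CPT ≈ 61.1 °C

61.1 °C


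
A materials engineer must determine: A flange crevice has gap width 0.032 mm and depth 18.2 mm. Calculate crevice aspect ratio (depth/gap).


Aspect ratio = depth / gap
Ratio = 18.2 / 0.032 = 568.8

568.8


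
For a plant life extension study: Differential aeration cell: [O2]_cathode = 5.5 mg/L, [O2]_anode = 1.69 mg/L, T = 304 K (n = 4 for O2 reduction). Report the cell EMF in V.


Apply the Nernst concentration-cell relation: E = (RT/nF)*ln(C_cathode/C_anode)
RT/nF = 8.314*304/(4*96485) = 0.00654883 V
ln(5.5/1.69) = 1.18002
E = 0.00654883 * 1.18002 = 0.00773 V

0.00773 V


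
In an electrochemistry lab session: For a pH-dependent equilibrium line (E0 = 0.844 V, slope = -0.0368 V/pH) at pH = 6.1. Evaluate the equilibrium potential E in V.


Apply the Pourbaix line equation: E = E0 + slope*pH
E = 0.844 + (-0.0368)*6.1 = 0.844 + (-0.22448) = 0.61952 V
Rounded to 4 decimal places: E = 0.6195 V

0.6195 V


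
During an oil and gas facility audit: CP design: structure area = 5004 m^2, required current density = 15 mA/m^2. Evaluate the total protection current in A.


I = area * current density, then convert mA → A (÷1000)
I = 5004 * 15 / 1000 = 75.06 A

75.06 A


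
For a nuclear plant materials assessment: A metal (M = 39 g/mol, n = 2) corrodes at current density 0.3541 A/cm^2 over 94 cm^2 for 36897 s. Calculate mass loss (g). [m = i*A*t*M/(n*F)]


Apply Faraday's law: m = i*A*t*M / (n*F)
Total charge passed Q = i*A*t = 0.3541*94*36897 = 1228131.4038 C
m = Q*M/(n*F) = 1228131.4038*39/(2*96485) = 248.21021 g

248.21021 g


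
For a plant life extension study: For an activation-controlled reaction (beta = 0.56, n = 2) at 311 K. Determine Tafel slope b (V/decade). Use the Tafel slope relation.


Apply the Tafel slope relation: b = 2.303*R*T/(beta*n*F)
Numerator: 2.303 * 8.314 * 311 = 5954.76
Denominator: 0.56 * 2 * 96485 = 108063.2
b = 5954.76 / 108063.2 = 0.0551 V/decade

0.0551 V/decade


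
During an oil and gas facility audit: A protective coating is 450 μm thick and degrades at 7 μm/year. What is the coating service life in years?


Service life = thickness / degradation rate
Life = 450 / 7 = 64.3 years

64.3 years


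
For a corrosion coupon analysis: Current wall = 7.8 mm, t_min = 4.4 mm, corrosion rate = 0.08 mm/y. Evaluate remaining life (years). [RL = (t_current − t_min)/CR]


Apply the remaining-life relation: RL = (t_current − t_min) / CR
RL = (7.8 − 4.4) / 0.08 = 3.4 / 0.08 = 42.5 years

42.5 years


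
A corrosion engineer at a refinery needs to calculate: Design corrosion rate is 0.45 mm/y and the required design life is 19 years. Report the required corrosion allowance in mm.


Corrosion allowance = CR × design life
CA = 0.45 * 19 = 8.55 mm

8.55 mm


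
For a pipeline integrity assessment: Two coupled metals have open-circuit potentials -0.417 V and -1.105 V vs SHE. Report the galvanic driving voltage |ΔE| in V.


Driving voltage is the absolute potential difference.
|ΔE| = |-0.417 − (-1.105)| = 0.688 V

0.688 V


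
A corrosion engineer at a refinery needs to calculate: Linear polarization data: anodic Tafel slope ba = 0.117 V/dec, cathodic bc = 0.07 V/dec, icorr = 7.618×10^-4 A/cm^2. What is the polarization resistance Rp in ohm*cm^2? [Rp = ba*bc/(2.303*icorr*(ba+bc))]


Apply the Stern-Geary equation: Rp = ba*bc / (2.303*icorr*(ba+bc))
ba*bc = 0.117*0.07 = 0.00819
ba+bc = 0.187; 2.303*icorr*(ba+bc) = 2.303*7.618×10^-4*0.187 = 3.2807755×10^-4
Rp = 0.00819 / 3.2807755×10^-4 = 25.0 ohm*cm^2

25.0 ohm*cm^2


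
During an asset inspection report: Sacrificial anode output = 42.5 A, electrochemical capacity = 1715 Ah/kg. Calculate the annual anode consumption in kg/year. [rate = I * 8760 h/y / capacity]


Annual consumption = current * hours per year / capacity
Rate = 42.5 * 8760 / 1715 = 217.1 kg/year

217.1 kg/year


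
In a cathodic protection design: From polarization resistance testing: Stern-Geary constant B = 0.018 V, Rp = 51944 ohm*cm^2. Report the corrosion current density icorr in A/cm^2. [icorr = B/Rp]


Apply the Stern-Geary relation: icorr = B / Rp
icorr = 0.018 / 51944 = 3.465×10^-7 A/cm^2

3.465×10^-7 A/cm^2


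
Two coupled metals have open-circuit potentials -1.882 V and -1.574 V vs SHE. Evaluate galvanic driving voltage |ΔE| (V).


Driving voltage is the absolute potential difference.
|ΔE| = |-1.882 − (-1.574)| = 0.308 V

0.308 V


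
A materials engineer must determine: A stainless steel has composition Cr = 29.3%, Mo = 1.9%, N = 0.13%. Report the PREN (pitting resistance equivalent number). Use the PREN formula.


Apply the PREN formula: PREN = Cr + 3.3*Mo + 16*N
PREN = 29.3 + 3.3*1.9 + 16*0.13
PREN = 29.3 + 6.27 + 2.08 = 37.65

37.65


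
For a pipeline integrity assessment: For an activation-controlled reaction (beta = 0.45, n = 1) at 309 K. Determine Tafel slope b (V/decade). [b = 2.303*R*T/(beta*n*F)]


Apply the Tafel slope relation: b = 2.303*R*T/(beta*n*F)
Numerator: 2.303 * 8.314 * 309 = 5916.47
Denominator: 0.45 * 1 * 96485 = 43418.25
b = 5916.47 / 43418.25 = 0.1363 V/decade

0.1363 V/decade


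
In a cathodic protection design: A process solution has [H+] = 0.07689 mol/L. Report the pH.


pH = −log10[H+]
pH = −log10(0.07689) = 1.11

1.11


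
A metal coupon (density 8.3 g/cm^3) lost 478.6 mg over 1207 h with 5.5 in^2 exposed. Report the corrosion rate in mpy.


Apply the mpy weight-loss relation: CR = 534 * W / (D * A * T)
Numerator: 534 * 478.6 = 255572.4
Denominator: 8.3 * 5.5 * 1207 = 55099.55
CR = 255572.4 / 55099.55 = 4.638 mpy

4.638 mpy


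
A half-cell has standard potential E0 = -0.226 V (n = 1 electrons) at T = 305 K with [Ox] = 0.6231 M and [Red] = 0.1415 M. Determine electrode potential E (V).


Apply the Nernst equation: E = E0 + (RT/nF)*ln([Ox]/[Red])
Step 1: RT/nF = 8.314*305/(1*96485) = 0.02628149 V
Step 2: [Ox]/[Red] = 0.6231/0.1415 = 4.403534
Step 3: ln(4.403534) = 1.482407
Step 4: correction = 0.02628149 * 1.482407 = 0.039 V
E = -0.226 + 0.039 = -0.187 V

-0.187 V


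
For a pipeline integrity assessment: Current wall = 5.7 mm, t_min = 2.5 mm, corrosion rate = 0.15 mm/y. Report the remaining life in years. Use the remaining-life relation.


Apply the remaining-life relation: RL = (t_current − t_min) / CR
RL = (5.7 − 2.5) / 0.15 = 3.2 / 0.15 = 21.3 years

21.3 years


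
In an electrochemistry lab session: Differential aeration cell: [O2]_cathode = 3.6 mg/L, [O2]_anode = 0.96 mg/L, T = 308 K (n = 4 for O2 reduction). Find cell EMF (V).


Apply the Nernst concentration-cell relation: E = (RT/nF)*ln(C_cathode/C_anode)
RT/nF = 8.314*308/(4*96485) = 0.006635 V
ln(3.6/0.96) = 1.32176
E = 0.006635 * 1.32176 = 0.00877 V

0.00877 V


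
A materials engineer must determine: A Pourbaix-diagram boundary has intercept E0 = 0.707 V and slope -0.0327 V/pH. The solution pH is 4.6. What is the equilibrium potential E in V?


Apply the Pourbaix line equation: E = E0 + slope*pH
E = 0.707 + (-0.0327)*4.6 = 0.707 + (-0.15042) = 0.55658 V
Rounded to 4 decimal places: E = 0.5566 V

0.5566 V


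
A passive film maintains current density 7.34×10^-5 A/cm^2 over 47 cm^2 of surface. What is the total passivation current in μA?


I = i_pass * A, then convert A → μA (×10^6)
I = 7.34×10^-5 * 47 * 10^6 = 3449.8 μA

3449.8 μA


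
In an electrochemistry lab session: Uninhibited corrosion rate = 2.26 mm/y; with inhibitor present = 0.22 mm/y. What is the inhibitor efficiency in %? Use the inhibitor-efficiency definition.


Apply the inhibitor-efficiency definition: IE = (CR_blank − CR_inh)/CR_blank × 100
IE = (2.26 − 0.22) / 2.26 × 100
IE = 2.04 / 2.26 × 100 = 90.3 %

90.3 %


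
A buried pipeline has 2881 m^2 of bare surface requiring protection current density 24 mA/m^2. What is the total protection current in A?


I = area * current density, then convert mA → A (÷1000)
I = 2881 * 24 / 1000 = 69.14 A

69.14 A


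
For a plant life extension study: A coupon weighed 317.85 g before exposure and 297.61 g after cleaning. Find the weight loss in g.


Weight loss = initial − final
WL = 317.85 − 297.61 = 20.24 g

20.24 g


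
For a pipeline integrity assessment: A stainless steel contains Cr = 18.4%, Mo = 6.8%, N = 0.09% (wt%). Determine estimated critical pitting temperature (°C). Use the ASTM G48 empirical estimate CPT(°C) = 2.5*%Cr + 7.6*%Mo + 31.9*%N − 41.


Apply the ASTM G48 empirical CPT estimate: CPT(°C) = 2.5*%Cr + 7.6*%Mo + 31.9*%N − 41
2.5*18.4 = 46; 7.6*6.8 = 51.68; 31.9*0.09 = 2.871
CPT = 46 + 51.68 + 2.871 − 41 = 59.551 °C
Rounded to 0.1 °C: CPT ≈ 59.6 °C

59.6 °C


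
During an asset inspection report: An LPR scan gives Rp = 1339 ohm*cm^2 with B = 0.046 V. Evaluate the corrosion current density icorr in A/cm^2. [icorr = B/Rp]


Apply the Stern-Geary relation: icorr = B / Rp
icorr = 0.046 / 1339 = 3.435×10^-5 A/cm^2

3.435×10^-5 A/cm^2


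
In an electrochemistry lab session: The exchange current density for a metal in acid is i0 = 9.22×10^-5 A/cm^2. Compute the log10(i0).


i0 = 9.22×10^-5 A/cm^2
log10(i0) = -4.035

-4.035


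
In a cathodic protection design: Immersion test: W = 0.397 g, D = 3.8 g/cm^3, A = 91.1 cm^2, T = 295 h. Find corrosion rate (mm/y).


Apply the mm/y weight-loss relation: CR = 87600 * W / (D * A * T)
Numerator: 87600 * 0.397 = 34777.2
Denominator: 3.8 * 91.1 * 295 = 102123.1
CR = 34777.2 / 102123.1 = 0.3405 mm/y

0.3405 mm/y


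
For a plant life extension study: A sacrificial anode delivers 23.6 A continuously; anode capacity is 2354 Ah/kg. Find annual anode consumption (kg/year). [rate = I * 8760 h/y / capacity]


Annual consumption = current * hours per year / capacity
Rate = 23.6 * 8760 / 2354 = 87.8 kg/year

87.8 kg/year


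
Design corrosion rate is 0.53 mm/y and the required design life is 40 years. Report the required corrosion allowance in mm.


Corrosion allowance = CR × design life
CA = 0.53 * 40 = 21.2 mm

21.2 mm


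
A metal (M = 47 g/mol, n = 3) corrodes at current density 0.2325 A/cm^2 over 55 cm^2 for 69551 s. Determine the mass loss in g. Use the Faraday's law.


Apply Faraday's law: m = i*A*t*M / (n*F)
Total charge passed Q = i*A*t = 0.2325*55*69551 = 889383.4125 C
m = Q*M/(n*F) = 889383.4125*47/(3*96485) = 144.41285 g

144.41285 g


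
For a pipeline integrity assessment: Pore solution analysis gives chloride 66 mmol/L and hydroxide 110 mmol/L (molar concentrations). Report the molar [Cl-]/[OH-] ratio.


Threshold parameter = [Cl-] / [OH-] (molar basis; both in mmol/L, so units cancel)
Ratio = 66 / 110 = 0.6

0.6


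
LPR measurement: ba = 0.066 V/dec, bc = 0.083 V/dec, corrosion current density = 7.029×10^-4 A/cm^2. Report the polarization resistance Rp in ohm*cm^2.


Apply the Stern-Geary equation: Rp = ba*bc / (2.303*icorr*(ba+bc))
ba*bc = 0.066*0.083 = 0.005478
ba+bc = 0.149; 2.303*icorr*(ba+bc) = 2.303*7.029×10^-4*0.149 = 2.4119803×10^-4
Rp = 0.005478 / 2.4119803×10^-4 = 22.71 ohm*cm^2

22.71 ohm*cm^2


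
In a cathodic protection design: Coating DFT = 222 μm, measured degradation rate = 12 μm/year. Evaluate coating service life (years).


Service life = thickness / degradation rate
Life = 222 / 12 = 18.5 years

18.5 years


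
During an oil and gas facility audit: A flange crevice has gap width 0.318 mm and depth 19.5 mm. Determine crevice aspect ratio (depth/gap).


Aspect ratio = depth / gap
Ratio = 19.5 / 0.318 = 61.3

61.3


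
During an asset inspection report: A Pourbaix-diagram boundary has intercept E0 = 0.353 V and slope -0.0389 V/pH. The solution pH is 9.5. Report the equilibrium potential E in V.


Apply the Pourbaix line equation: E = E0 + slope*pH
E = 0.353 + (-0.0389)*9.5 = 0.353 + (-0.36955) = -0.01655 V
Rounded to 4 decimal places: E = -0.0166 V

-0.0166 V


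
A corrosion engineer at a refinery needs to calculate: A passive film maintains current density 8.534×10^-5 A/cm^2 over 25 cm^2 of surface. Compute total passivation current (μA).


I = i_pass * A, then convert A → μA (×10^6)
I = 8.534×10^-5 * 25 * 10^6 = 2133.5 μA

2133.5 μA


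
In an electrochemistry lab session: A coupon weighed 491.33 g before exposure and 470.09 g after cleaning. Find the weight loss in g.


Weight loss = initial − final
WL = 491.33 − 470.09 = 21.24 g

21.24 g


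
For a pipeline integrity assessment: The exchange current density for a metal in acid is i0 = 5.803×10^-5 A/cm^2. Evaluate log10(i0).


i0 = 5.803×10^-5 A/cm^2
log10(i0) = -4.236

-4.236


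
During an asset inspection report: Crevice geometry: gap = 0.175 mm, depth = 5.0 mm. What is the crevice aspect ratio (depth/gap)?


Aspect ratio = depth / gap
Ratio = 5.0 / 0.175 = 28.6

28.6


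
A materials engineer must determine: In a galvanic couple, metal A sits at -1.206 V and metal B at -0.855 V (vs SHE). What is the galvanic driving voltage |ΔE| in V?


Driving voltage is the absolute potential difference.
|ΔE| = |-1.206 − (-0.855)| = 0.351 V

0.351 V


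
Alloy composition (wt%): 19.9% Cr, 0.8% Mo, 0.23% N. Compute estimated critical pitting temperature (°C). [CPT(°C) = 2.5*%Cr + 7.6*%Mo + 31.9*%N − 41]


Apply the ASTM G48 empirical CPT estimate: CPT(°C) = 2.5*%Cr + 7.6*%Mo + 31.9*%N − 41
2.5*19.9 = 49.75; 7.6*0.8 = 6.08; 31.9*0.23 = 7.337
CPT = 49.75 + 6.08 + 7.337 − 41 = 22.167 °C
Rounded to 0.1 °C: CPT ≈ 22.2 °C

22.2 °C


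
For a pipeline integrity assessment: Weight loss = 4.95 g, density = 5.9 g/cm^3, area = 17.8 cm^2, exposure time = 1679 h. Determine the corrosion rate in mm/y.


Apply the mm/y weight-loss relation: CR = 87600 * W / (D * A * T)
Numerator: 87600 * 4.95 = 433620.0
Denominator: 5.9 * 17.8 * 1679 = 176328.58
CR = 433620.0 / 176328.58 = 2.459159 mm/y

2.459159 mm/y


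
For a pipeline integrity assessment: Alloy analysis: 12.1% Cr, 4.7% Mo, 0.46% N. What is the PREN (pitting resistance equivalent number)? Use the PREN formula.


Apply the PREN formula: PREN = Cr + 3.3*Mo + 16*N
PREN = 12.1 + 3.3*4.7 + 16*0.46
PREN = 12.1 + 15.51 + 7.36 = 34.97

34.97


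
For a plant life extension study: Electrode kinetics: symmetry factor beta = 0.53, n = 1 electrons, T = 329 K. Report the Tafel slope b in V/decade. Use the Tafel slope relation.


Apply the Tafel slope relation: b = 2.303*R*T/(beta*n*F)
Numerator: 2.303 * 8.314 * 329 = 6299.41
Denominator: 0.53 * 1 * 96485 = 51137.05
b = 6299.41 / 51137.05 = 0.123 V/decade

0.123 V/decade


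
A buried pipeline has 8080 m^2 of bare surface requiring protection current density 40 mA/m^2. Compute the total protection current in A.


I = area * current density, then convert mA → A (÷1000)
I = 8080 * 40 / 1000 = 323.2 A

323.2 A


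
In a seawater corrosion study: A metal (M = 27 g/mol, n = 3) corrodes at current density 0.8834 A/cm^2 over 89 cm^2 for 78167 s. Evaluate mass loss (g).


Apply Faraday's law: m = i*A*t*M / (n*F)
Total charge passed Q = i*A*t = 0.8834*89*78167 = 6145692.7742 C
m = Q*M/(n*F) = 6145692.7742*27/(3*96485) = 573.263 g

573.263 g


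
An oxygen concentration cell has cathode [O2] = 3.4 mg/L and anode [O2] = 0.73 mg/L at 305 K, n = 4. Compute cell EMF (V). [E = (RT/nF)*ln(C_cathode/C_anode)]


Apply the Nernst concentration-cell relation: E = (RT/nF)*ln(C_cathode/C_anode)
RT/nF = 8.314*305/(4*96485) = 0.00657037 V
ln(3.4/0.73) = 1.53849
E = 0.00657037 * 1.53849 = 0.01011 V

0.01011 V


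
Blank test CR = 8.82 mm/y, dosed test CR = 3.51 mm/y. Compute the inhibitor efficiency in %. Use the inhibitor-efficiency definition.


Apply the inhibitor-efficiency definition: IE = (CR_blank − CR_inh)/CR_blank × 100
IE = (8.82 − 3.51) / 8.82 × 100
IE = 5.31 / 8.82 × 100 = 60.2 %

60.2 %


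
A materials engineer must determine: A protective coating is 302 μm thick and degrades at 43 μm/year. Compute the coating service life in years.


Service life = thickness / degradation rate
Life = 302 / 43 = 7.0 years

7.0 years


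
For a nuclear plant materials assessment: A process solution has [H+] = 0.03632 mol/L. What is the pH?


pH = −log10[H+]
pH = −log10(0.03632) = 1.44

1.44


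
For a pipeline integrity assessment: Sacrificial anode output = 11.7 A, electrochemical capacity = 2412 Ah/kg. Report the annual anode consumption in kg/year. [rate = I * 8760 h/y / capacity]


Annual consumption = current * hours per year / capacity
Rate = 11.7 * 8760 / 2412 = 42.5 kg/year

42.5 kg/year


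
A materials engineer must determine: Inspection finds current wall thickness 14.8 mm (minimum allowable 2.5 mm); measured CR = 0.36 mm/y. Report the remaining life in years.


Apply the remaining-life relation: RL = (t_current − t_min) / CR
RL = (14.8 − 2.5) / 0.36 = 12.3 / 0.36 = 34.2 years

34.2 years


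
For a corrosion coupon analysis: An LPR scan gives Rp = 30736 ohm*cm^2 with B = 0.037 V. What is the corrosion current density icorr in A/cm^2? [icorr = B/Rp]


Apply the Stern-Geary relation: icorr = B / Rp
icorr = 0.037 / 30736 = 1.204×10^-6 A/cm^2

1.204×10^-6 A/cm^2


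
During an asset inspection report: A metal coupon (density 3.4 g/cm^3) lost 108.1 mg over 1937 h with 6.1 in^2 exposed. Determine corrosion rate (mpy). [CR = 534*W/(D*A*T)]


Apply the mpy weight-loss relation: CR = 534 * W / (D * A * T)
Numerator: 534 * 108.1 = 57725.4
Denominator: 3.4 * 6.1 * 1937 = 40173.38
CR = 57725.4 / 40173.38 = 1.43691 mpy

1.43691 mpy


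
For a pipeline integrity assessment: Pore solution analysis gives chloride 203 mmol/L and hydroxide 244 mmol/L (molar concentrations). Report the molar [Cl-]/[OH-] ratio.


Threshold parameter = [Cl-] / [OH-] (molar basis; both in mmol/L, so units cancel)
Ratio = 203 / 244 = 0.83

0.83


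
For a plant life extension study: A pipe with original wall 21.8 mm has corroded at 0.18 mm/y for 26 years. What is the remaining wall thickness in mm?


Remaining wall = original − CR × time
t = 21.8 − 0.18*26 = 21.8 − 4.68 = 17.12 mm

17.12 mm


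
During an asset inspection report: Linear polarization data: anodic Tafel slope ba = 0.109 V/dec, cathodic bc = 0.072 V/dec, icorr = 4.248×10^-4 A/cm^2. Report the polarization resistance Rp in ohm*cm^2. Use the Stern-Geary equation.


Apply the Stern-Geary equation: Rp = ba*bc / (2.303*icorr*(ba+bc))
ba*bc = 0.109*0.072 = 0.007848
ba+bc = 0.181; 2.303*icorr*(ba+bc) = 2.303*4.248×10^-4*0.181 = 1.7707491×10^-4
Rp = 0.007848 / 1.7707491×10^-4 = 44.3 ohm*cm^2

44.3 ohm*cm^2


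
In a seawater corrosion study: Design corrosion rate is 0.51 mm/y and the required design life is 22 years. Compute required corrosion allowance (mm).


Corrosion allowance = CR × design life
CA = 0.51 * 22 = 11.22 mm

11.22 mm


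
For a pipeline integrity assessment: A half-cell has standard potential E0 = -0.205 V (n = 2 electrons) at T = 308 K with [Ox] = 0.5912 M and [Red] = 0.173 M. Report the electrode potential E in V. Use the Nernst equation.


Apply the Nernst equation: E = E0 + (RT/nF)*ln([Ox]/[Red])
Step 1: RT/nF = 8.314*308/(2*96485) = 0.01327 V
Step 2: [Ox]/[Red] = 0.5912/0.173 = 3.417341
Step 3: ln(3.417341) = 1.228863
Step 4: correction = 0.01327 * 1.228863 = 0.0163 V
E = -0.205 + 0.0163 = -0.1887 V

-0.1887 V


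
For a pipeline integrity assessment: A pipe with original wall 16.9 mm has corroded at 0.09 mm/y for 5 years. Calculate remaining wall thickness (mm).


Remaining wall = original − CR × time
t = 16.9 − 0.09*5 = 16.9 − 0.45 = 16.45 mm

16.45 mm


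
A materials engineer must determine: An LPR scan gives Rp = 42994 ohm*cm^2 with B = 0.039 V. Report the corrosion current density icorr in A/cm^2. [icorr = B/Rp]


Apply the Stern-Geary relation: icorr = B / Rp
icorr = 0.039 / 42994 = 9.071×10^-7 A/cm^2

9.071×10^-7 A/cm^2


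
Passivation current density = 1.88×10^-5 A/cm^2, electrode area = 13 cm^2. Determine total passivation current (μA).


I = i_pass * A, then convert A → μA (×10^6)
I = 1.88×10^-5 * 13 * 10^6 = 244.4 μA

244.4 μA


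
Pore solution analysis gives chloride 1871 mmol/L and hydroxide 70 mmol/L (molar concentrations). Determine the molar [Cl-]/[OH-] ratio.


Threshold parameter = [Cl-] / [OH-] (molar basis; both in mmol/L, so units cancel)
Ratio = 1871 / 70 = 26.73

26.73


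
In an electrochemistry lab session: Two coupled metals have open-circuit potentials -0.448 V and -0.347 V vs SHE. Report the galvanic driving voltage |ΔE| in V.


Driving voltage is the absolute potential difference.
|ΔE| = |-0.448 − (-0.347)| = 0.101 V

0.101 V


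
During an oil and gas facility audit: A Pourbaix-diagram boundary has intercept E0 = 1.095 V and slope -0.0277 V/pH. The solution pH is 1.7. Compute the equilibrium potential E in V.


Apply the Pourbaix line equation: E = E0 + slope*pH
E = 1.095 + (-0.0277)*1.7 = 1.095 + (-0.04709) = 1.04791 V
Rounded to 3 decimal places: E = 1.048 V

1.048 V


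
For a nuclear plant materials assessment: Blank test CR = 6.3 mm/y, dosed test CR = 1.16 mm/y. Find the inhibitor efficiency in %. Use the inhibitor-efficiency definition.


Apply the inhibitor-efficiency definition: IE = (CR_blank − CR_inh)/CR_blank × 100
IE = (6.3 − 1.16) / 6.3 × 100
IE = 5.14 / 6.3 × 100 = 81.6 %

81.6 %


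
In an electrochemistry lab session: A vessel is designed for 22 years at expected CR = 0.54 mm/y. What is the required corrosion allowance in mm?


Corrosion allowance = CR × design life
CA = 0.54 * 22 = 11.88 mm

11.88 mm


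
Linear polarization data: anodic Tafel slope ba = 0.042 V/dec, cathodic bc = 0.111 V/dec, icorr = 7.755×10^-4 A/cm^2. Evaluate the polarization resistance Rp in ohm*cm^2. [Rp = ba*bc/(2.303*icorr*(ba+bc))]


Apply the Stern-Geary equation: Rp = ba*bc / (2.303*icorr*(ba+bc))
ba*bc = 0.042*0.111 = 0.004662
ba+bc = 0.153; 2.303*icorr*(ba+bc) = 2.303*7.755×10^-4*0.153 = 2.732544×10^-4
Rp = 0.004662 / 2.732544×10^-4 = 17.06 ohm*cm^2

17.06 ohm*cm^2


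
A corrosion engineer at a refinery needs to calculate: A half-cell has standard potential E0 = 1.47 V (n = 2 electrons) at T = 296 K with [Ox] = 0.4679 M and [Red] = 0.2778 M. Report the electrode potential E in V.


Apply the Nernst equation: E = E0 + (RT/nF)*ln([Ox]/[Red])
Step 1: RT/nF = 8.314*296/(2*96485) = 0.01275299 V
Step 2: [Ox]/[Red] = 0.4679/0.2778 = 1.684305
Step 3: ln(1.684305) = 0.521353
Step 4: correction = 0.01275299 * 0.521353 = 0.0066 V
E = 1.47 + 0.0066 = 1.4766 V

1.4766 V


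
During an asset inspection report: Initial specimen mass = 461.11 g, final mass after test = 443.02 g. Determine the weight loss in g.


Weight loss = initial − final
WL = 461.11 − 443.02 = 18.09 g

18.09 g


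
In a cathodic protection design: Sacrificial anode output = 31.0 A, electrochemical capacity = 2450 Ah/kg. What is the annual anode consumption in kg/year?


Annual consumption = current * hours per year / capacity
Rate = 31.0 * 8760 / 2450 = 110.8 kg/year

110.8 kg/year


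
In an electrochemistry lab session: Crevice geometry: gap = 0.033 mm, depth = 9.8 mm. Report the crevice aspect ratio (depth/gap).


Aspect ratio = depth / gap
Ratio = 9.8 / 0.033 = 297.0

297.0


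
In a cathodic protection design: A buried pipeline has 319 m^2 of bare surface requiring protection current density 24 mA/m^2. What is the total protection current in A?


I = area * current density, then convert mA → A (÷1000)
I = 319 * 24 / 1000 = 7.66 A

7.66 A


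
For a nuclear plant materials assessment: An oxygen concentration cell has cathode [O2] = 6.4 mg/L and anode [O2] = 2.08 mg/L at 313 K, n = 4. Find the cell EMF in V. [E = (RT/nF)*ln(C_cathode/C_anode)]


Apply the Nernst concentration-cell relation: E = (RT/nF)*ln(C_cathode/C_anode)
RT/nF = 8.314*313/(4*96485) = 0.00674271 V
ln(6.4/2.08) = 1.12393
E = 0.00674271 * 1.12393 = 0.00758 V

0.00758 V


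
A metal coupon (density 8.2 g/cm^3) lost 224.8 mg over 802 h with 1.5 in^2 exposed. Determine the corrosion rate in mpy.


Apply the mpy weight-loss relation: CR = 534 * W / (D * A * T)
Numerator: 534 * 224.8 = 120043.2
Denominator: 8.2 * 1.5 * 802 = 9864.6
CR = 120043.2 / 9864.6 = 12.1691 mpy

12.1691 mpy


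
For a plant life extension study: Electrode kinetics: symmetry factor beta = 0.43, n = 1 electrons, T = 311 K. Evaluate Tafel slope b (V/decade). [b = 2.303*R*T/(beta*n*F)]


Apply the Tafel slope relation: b = 2.303*R*T/(beta*n*F)
Numerator: 2.303 * 8.314 * 311 = 5954.76
Denominator: 0.43 * 1 * 96485 = 41488.55
b = 5954.76 / 41488.55 = 0.144 V/decade

0.144 V/decade


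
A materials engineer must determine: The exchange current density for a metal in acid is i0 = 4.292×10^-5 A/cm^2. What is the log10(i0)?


i0 = 4.292×10^-5 A/cm^2
log10(i0) = -4.367

-4.367


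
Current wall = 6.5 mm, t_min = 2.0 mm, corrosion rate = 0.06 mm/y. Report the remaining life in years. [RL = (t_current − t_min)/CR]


Apply the remaining-life relation: RL = (t_current − t_min) / CR
RL = (6.5 − 2.0) / 0.06 = 4.5 / 0.06 = 75.0 years

75.0 years


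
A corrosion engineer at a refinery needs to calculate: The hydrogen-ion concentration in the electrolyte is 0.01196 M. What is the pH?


pH = −log10[H+]
pH = −log10(0.01196) = 1.92

1.92


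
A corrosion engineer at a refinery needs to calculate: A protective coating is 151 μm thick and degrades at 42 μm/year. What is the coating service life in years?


Service life = thickness / degradation rate
Life = 151 / 42 = 3.6 years

3.6 years


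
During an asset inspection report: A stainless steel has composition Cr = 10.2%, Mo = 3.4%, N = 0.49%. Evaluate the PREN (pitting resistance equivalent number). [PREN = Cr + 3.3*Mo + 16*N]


Apply the PREN formula: PREN = Cr + 3.3*Mo + 16*N
PREN = 10.2 + 3.3*3.4 + 16*0.49
PREN = 10.2 + 11.22 + 7.84 = 29.26

29.26


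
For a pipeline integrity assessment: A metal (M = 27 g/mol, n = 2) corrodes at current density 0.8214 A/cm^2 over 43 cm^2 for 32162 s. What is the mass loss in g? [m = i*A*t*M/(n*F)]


Apply Faraday's law: m = i*A*t*M / (n*F)
Total charge passed Q = i*A*t = 0.8214*43*32162 = 1135968.2724 C
m = Q*M/(n*F) = 1135968.2724*27/(2*96485) = 158.943 g

158.943 g


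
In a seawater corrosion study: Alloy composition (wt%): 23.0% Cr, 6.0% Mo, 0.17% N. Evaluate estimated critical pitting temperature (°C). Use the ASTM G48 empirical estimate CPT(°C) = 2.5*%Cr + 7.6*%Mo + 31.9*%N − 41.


Apply the ASTM G48 empirical CPT estimate: CPT(°C) = 2.5*%Cr + 7.6*%Mo + 31.9*%N − 41
2.5*23.0 = 57.5; 7.6*6.0 = 45.6; 31.9*0.17 = 5.423
CPT = 57.5 + 45.6 + 5.423 − 41 = 67.523 °C
Rounded to 0.1 °C: CPT ≈ 67.5 °C

67.5 °C


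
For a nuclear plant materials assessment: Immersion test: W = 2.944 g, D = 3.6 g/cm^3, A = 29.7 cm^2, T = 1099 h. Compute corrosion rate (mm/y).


Apply the mm/y weight-loss relation: CR = 87600 * W / (D * A * T)
Numerator: 87600 * 2.944 = 257894.4
Denominator: 3.6 * 29.7 * 1099 = 117505.08
CR = 257894.4 / 117505.08 = 2.19475 mm/y

2.19475 mm/y


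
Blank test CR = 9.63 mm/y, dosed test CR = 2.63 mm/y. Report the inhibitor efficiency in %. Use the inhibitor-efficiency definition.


Apply the inhibitor-efficiency definition: IE = (CR_blank − CR_inh)/CR_blank × 100
IE = (9.63 − 2.63) / 9.63 × 100
IE = 7.0 / 9.63 × 100 = 72.7 %

72.7 %


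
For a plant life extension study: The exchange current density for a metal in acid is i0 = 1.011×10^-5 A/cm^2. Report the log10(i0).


i0 = 1.011×10^-5 A/cm^2
log10(i0) = -4.995

-4.995


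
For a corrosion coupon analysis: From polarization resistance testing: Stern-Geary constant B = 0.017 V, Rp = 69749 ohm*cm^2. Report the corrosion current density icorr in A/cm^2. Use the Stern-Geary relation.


Apply the Stern-Geary relation: icorr = B / Rp
icorr = 0.017 / 69749 = 2.437×10^-7 A/cm^2

2.437×10^-7 A/cm^2


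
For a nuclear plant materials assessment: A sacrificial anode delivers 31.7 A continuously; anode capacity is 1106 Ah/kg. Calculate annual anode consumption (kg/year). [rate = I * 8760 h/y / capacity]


Annual consumption = current * hours per year / capacity
Rate = 31.7 * 8760 / 1106 = 251.1 kg/year

251.1 kg/year


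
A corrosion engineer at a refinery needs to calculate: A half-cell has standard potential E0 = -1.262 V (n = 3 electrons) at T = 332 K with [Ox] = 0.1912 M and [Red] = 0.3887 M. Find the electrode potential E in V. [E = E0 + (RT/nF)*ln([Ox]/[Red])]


Apply the Nernst equation: E = E0 + (RT/nF)*ln([Ox]/[Red])
Step 1: RT/nF = 8.314*332/(3*96485) = 0.00953602 V
Step 2: [Ox]/[Red] = 0.1912/0.3887 = 0.491896
Step 3: ln(0.491896) = -0.709488
Step 4: correction = 0.00953602 * -0.709488 = -0.0068 V
E = -1.262 + -0.0068 = -1.2688 V

-1.2688 V


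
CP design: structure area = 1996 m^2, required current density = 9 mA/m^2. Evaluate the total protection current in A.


I = area * current density, then convert mA → A (÷1000)
I = 1996 * 9 / 1000 = 17.96 A

17.96 A


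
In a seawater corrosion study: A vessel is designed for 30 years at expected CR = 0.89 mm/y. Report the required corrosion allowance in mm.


Corrosion allowance = CR × design life
CA = 0.89 * 30 = 26.7 mm

26.7 mm


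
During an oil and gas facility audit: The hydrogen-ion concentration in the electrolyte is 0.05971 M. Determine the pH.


pH = −log10[H+]
pH = −log10(0.05971) = 1.22

1.22


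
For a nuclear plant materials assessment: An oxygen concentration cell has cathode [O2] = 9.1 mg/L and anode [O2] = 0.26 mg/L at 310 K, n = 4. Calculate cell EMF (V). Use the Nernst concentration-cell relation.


Apply the Nernst concentration-cell relation: E = (RT/nF)*ln(C_cathode/C_anode)
RT/nF = 8.314*310/(4*96485) = 0.00667808 V
ln(9.1/0.26) = 3.55535
E = 0.00667808 * 3.55535 = 0.02374 V

0.02374 V


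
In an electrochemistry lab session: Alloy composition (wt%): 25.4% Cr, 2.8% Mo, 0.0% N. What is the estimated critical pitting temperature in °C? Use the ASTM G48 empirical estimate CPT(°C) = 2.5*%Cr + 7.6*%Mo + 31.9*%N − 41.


Apply the ASTM G48 empirical CPT estimate: CPT(°C) = 2.5*%Cr + 7.6*%Mo + 31.9*%N − 41
2.5*25.4 = 63.5; 7.6*2.8 = 21.28; 31.9*0.0 = 0
CPT = 63.5 + 21.28 + 0 − 41 = 43.78 °C
Rounded to 0.1 °C: CPT ≈ 43.8 °C

43.8 °C


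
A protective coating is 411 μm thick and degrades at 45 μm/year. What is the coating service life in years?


Service life = thickness / degradation rate
Life = 411 / 45 = 9.1 years

9.1 years


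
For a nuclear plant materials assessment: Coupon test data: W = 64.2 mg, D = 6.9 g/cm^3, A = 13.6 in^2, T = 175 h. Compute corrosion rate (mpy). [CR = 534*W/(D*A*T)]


Apply the mpy weight-loss relation: CR = 534 * W / (D * A * T)
Numerator: 534 * 64.2 = 34282.8
Denominator: 6.9 * 13.6 * 175 = 16422.0
CR = 34282.8 / 16422.0 = 2.0876 mpy

2.0876 mpy


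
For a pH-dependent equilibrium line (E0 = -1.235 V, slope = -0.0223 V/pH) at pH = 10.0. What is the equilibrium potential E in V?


Apply the Pourbaix line equation: E = E0 + slope*pH
E = -1.235 + (-0.0223)*10.0 = -1.235 + (-0.223) = -1.458 V
Rounded to 3 decimal places: E = -1.458 V

-1.458 V


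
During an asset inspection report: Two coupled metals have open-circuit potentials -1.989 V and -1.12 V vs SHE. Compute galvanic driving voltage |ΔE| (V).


Driving voltage is the absolute potential difference.
|ΔE| = |-1.989 − (-1.12)| = 0.869 V

0.869 V


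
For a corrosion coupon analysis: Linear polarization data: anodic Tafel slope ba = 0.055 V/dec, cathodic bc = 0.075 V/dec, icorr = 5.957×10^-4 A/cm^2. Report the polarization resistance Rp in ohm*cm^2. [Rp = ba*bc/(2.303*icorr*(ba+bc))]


Apply the Stern-Geary equation: Rp = ba*bc / (2.303*icorr*(ba+bc))
ba*bc = 0.055*0.075 = 0.004125
ba+bc = 0.13; 2.303*icorr*(ba+bc) = 2.303*5.957×10^-4*0.13 = 1.7834662×10^-4
Rp = 0.004125 / 1.7834662×10^-4 = 23.1 ohm*cm^2

23.1 ohm*cm^2


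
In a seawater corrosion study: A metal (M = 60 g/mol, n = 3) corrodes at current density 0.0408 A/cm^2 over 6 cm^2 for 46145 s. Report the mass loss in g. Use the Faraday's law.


Apply Faraday's law: m = i*A*t*M / (n*F)
Total charge passed Q = i*A*t = 0.0408*6*46145 = 11296.296 C
m = Q*M/(n*F) = 11296.296*60/(3*96485) = 2.342 g

2.342 g


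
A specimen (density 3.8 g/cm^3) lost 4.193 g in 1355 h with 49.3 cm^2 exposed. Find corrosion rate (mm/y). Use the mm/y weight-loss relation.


Apply the mm/y weight-loss relation: CR = 87600 * W / (D * A * T)
Numerator: 87600 * 4.193 = 367306.8
Denominator: 3.8 * 49.3 * 1355 = 253845.7
CR = 367306.8 / 253845.7 = 1.446969 mm/y

1.446969 mm/y


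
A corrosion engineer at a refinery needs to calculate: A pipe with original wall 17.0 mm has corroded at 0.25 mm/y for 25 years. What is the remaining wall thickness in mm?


Remaining wall = original − CR × time
t = 17.0 − 0.25*25 = 17.0 − 6.25 = 10.75 mm

10.75 mm


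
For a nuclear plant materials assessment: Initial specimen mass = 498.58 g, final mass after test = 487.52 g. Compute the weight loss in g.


Weight loss = initial − final
WL = 498.58 − 487.52 = 11.06 g

11.06 g


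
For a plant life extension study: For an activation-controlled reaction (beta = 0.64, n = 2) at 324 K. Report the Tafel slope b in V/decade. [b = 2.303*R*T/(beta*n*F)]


Apply the Tafel slope relation: b = 2.303*R*T/(beta*n*F)
Numerator: 2.303 * 8.314 * 324 = 6203.67
Denominator: 0.64 * 2 * 96485 = 123500.8
b = 6203.67 / 123500.8 = 0.0502 V/decade

0.0502 V/decade


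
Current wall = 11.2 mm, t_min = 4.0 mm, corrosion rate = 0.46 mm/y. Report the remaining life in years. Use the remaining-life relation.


Apply the remaining-life relation: RL = (t_current − t_min) / CR
RL = (11.2 − 4.0) / 0.46 = 7.2 / 0.46 = 15.7 years

15.7 years


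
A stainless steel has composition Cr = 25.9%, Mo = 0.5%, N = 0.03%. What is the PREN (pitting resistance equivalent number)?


Apply the PREN formula: PREN = Cr + 3.3*Mo + 16*N
PREN = 25.9 + 3.3*0.5 + 16*0.03
PREN = 25.9 + 1.65 + 0.48 = 28.03

28.03


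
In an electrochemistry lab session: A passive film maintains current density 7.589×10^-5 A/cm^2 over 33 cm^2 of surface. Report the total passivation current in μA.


I = i_pass * A, then convert A → μA (×10^6)
I = 7.589×10^-5 * 33 * 10^6 = 2504.37 μA

2504.37 μA


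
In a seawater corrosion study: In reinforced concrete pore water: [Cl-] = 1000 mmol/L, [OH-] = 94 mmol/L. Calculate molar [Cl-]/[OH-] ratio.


Threshold parameter = [Cl-] / [OH-] (molar basis; both in mmol/L, so units cancel)
Ratio = 1000 / 94 = 10.64

10.64


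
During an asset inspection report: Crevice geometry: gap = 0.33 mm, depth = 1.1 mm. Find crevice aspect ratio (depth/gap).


Aspect ratio = depth / gap
Ratio = 1.1 / 0.33 = 3.3

3.3


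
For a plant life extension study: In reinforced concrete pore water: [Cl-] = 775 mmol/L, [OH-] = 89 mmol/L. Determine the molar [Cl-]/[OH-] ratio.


Threshold parameter = [Cl-] / [OH-] (molar basis; both in mmol/L, so units cancel)
Ratio = 775 / 89 = 8.71

8.71


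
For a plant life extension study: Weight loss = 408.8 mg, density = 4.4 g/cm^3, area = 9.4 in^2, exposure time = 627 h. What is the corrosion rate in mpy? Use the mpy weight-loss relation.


Apply the mpy weight-loss relation: CR = 534 * W / (D * A * T)
Numerator: 534 * 408.8 = 218299.2
Denominator: 4.4 * 9.4 * 627 = 25932.72
CR = 218299.2 / 25932.72 = 8.41791 mpy

8.41791 mpy


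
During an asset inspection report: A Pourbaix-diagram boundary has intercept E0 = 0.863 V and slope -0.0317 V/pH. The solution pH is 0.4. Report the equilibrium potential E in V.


Apply the Pourbaix line equation: E = E0 + slope*pH
E = 0.863 + (-0.0317)*0.4 = 0.863 + (-0.01268) = 0.85032 V
Rounded to 4 decimal places: E = 0.8503 V

0.8503 V
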